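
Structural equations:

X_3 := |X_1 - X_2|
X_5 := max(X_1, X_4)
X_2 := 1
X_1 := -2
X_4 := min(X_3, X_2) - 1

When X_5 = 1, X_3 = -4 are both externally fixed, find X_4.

-5

Under do(X_5 = 1, X_3 = -4), each intervened variable's structural equation is replaced by its fixed value.
X_4 = min(X_3, X_2) - 1  [with X_3=-4, X_2=1]  = -5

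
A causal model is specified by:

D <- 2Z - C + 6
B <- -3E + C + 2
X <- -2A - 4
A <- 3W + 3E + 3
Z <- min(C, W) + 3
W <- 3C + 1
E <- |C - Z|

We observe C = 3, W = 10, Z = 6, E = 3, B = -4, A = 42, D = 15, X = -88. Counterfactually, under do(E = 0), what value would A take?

Under do(E=0), the mechanism E <- |C - Z| is discarded; E is fixed at 0.
W = 3C + 1  [with C=3]  = 10
A = 3W + 3E + 3  [with W=10, E=0]  = 33

33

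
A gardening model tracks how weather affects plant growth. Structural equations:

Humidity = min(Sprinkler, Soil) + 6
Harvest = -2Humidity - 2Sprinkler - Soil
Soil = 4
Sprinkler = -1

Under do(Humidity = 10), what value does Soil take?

Under do(Humidity=10), the mechanism Humidity = min(Sprinkler, Soil) + 6 is discarded; Humidity is fixed at 10.
Since Soil is not a descendant of the intervened variable, it is unaffected.

4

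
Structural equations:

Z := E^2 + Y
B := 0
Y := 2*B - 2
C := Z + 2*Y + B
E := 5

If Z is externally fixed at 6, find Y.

Under do(Z=6), the mechanism Z := E^2 + Y is discarded; Z is fixed at 6.
Since Y is not a descendant of the intervened variable, it is unaffected.
Y = 2*B - 2  [with B=0]  = -2

-2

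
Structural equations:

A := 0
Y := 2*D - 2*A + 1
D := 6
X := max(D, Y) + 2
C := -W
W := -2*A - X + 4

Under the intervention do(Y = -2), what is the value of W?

-4

do(Y=-2) replaces the equation Y := 2*D - 2*A + 1 with the constant Y = -2.
X = max(D, Y) + 2  [with D=6, Y=-2]  = 8
W = -2*A - X + 4  [with A=0, X=8]  = -4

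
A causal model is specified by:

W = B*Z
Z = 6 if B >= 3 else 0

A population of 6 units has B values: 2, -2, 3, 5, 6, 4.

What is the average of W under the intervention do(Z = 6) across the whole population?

The intervention sets Z=6 in all 6 units regardless of B. Recomputing W per unit gives 12, -12, 18, 30, 36, 24; average 18.

18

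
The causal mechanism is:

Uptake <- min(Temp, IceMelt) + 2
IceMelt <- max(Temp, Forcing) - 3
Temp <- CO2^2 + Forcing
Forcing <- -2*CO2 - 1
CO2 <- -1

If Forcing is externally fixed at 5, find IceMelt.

3

Under do(Forcing=5), the mechanism Forcing <- -2*CO2 - 1 is discarded; Forcing is fixed at 5.
Temp = CO2^2 + Forcing  [with CO2=-1, Forcing=5]  = 6
IceMelt = max(Temp, Forcing) - 3  [with Temp=6, Forcing=5]  = 3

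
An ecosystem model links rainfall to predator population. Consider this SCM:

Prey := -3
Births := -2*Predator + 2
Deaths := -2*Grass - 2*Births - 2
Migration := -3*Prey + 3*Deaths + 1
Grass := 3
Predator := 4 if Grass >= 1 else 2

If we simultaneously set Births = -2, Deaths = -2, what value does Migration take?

The joint intervention fixes Births = -2, Deaths = -2, removing each variable's own equation.
Migration = -3*Prey + 3*Deaths + 1  [with Prey=-3, Deaths=-2]  = 4

4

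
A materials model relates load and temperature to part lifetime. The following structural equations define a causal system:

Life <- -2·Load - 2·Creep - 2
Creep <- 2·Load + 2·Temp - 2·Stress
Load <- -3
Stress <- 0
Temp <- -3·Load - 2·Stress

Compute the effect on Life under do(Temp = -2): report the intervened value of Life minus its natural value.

44

do(Temp=-2) replaces the equation Temp <- -3·Load - 2·Stress with the constant Temp = -2.
Creep = 2·Load + 2·Temp - 2·Stress  [with Load=-3, Temp=-2, Stress=0]  = -10
Life = -2·Load - 2·Creep - 2  [with Load=-3, Creep=-10]  = 24
Without intervention: Temp = -3·Load - 2·Stress  [with Load=-3, Stress=0]  = 9; Creep = 2·Load + 2·Temp - 2·Stress  [with Load=-3, Temp=9, Stress=0]  = 12; Life = -2·Load - 2·Creep - 2  [with Load=-3, Creep=12]  = -20.
Change = 24 − (-20) = 44.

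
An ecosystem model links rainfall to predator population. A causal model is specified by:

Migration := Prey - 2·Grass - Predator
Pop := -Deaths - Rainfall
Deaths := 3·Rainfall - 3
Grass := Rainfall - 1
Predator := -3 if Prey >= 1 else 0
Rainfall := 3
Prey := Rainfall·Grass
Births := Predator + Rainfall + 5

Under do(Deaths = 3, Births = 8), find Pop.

-6

Under do(Deaths = 3, Births = 8), each intervened variable's structural equation is replaced by its fixed value.
Pop = -Deaths - Rainfall  [with Deaths=3, Rainfall=3]  = -6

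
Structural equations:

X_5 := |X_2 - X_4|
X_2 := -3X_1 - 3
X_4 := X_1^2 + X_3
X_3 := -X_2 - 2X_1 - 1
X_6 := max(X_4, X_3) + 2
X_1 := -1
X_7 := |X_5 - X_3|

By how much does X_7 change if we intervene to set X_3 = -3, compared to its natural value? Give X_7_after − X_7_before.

4

The intervention breaks the incoming arrows to X_3: X_3 := -X_2 - 2X_1 - 1 no longer applies, and X_3 = -3.
X_2 = -3X_1 - 3  [with X_1=-1]  = 0
X_4 = X_1^2 + X_3  [with X_1=-1, X_3=-3]  = -2
X_5 = |X_2 - X_4|  [with X_2=0, X_4=-2]  = 2
X_7 = |X_5 - X_3|  [with X_5=2, X_3=-3]  = 5
Without intervention: X_2 = -3X_1 - 3  [with X_1=-1]  = 0; X_3 = -X_2 - 2X_1 - 1  [with X_2=0, X_1=-1]  = 1; X_4 = X_1^2 + X_3  [with X_1=-1, X_3=1]  = 2; X_5 = |X_2 - X_4|  [with X_2=0, X_4=2]  = 2; X_7 = |X_5 - X_3|  [with X_5=2, X_3=1]  = 1.
Change = 5 − 1 = 4.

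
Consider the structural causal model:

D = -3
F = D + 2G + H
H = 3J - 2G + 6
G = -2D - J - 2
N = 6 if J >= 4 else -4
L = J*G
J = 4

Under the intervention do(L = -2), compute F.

do(L=-2) replaces the equation L = J*G with the constant L = -2.
Since F is not a descendant of the intervened variable, it is unaffected.
G = -2D - J - 2  [with D=-3, J=4]  = 0
H = 3J - 2G + 6  [with J=4, G=0]  = 18
F = D + 2G + H  [with D=-3, G=0, H=18]  = 15

15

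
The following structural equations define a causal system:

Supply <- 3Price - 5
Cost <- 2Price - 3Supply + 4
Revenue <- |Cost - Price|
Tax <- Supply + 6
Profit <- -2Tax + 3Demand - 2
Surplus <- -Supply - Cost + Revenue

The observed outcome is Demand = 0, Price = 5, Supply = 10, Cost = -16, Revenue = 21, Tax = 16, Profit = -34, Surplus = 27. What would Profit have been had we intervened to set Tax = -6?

10

Intervening sets Tax = -6 and removes its equation (Tax <- Supply + 6).
Profit = -2Tax + 3Demand - 2  [with Tax=-6, Demand=0]  = 10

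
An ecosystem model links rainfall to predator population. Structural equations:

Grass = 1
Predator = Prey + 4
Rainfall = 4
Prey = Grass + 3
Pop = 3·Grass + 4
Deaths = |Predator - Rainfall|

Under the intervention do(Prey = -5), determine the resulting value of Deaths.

5

do(Prey=-5) replaces the equation Prey = Grass + 3 with the constant Prey = -5.
Predator = Prey + 4  [with Prey=-5]  = -1
Deaths = |Predator - Rainfall|  [with Predator=-1, Rainfall=4]  = 5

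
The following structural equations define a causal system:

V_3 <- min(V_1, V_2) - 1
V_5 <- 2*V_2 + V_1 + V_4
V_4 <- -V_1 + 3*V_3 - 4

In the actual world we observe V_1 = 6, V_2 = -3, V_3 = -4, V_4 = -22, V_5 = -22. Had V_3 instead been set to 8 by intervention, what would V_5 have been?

do(V_3=8) replaces the equation V_3 <- min(V_1, V_2) - 1 with the constant V_3 = 8.
V_4 = -V_1 + 3*V_3 - 4  [with V_1=6, V_3=8]  = 14
V_5 = 2*V_2 + V_1 + V_4  [with V_2=-3, V_1=6, V_4=14]  = 14

14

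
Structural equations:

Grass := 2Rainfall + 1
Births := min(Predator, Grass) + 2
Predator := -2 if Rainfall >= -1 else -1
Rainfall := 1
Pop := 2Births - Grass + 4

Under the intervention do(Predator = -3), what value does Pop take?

do(Predator=-3) replaces the equation Predator := -2 if Rainfall >= -1 else -1 with the constant Predator = -3.
Grass = 2Rainfall + 1  [with Rainfall=1]  = 3
Births = min(Predator, Grass) + 2  [with Predator=-3, Grass=3]  = -1
Pop = 2Births - Grass + 4  [with Births=-1, Grass=3]  = -1

-1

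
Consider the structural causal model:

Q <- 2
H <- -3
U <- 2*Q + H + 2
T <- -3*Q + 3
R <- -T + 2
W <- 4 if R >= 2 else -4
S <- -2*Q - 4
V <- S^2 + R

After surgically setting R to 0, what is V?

64

do(R=0) replaces the equation R <- -T + 2 with the constant R = 0.
S = -2*Q - 4  [with Q=2]  = -8
V = S^2 + R  [with S=-8, R=0]  = 64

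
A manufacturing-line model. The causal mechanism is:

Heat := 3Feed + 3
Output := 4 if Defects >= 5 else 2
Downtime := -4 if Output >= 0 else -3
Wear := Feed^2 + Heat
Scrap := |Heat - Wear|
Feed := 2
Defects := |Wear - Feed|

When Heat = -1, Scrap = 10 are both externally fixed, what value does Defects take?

1

The joint intervention fixes Heat = -1, Scrap = 10, removing each variable's own equation.
Wear = Feed^2 + Heat  [with Feed=2, Heat=-1]  = 3
Defects = |Wear - Feed|  [with Wear=3, Feed=2]  = 1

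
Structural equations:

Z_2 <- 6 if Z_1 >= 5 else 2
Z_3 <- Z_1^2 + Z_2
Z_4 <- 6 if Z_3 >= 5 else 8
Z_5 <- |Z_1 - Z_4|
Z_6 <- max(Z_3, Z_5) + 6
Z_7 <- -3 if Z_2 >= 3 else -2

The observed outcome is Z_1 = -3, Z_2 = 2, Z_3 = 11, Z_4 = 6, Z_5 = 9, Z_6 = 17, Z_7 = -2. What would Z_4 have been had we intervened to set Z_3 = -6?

8

The intervention breaks the incoming arrows to Z_3: Z_3 <- Z_1^2 + Z_2 no longer applies, and Z_3 = -6.
Z_4 = 6 if Z_3 >= 5 else 8  [with Z_3=-6]  = 8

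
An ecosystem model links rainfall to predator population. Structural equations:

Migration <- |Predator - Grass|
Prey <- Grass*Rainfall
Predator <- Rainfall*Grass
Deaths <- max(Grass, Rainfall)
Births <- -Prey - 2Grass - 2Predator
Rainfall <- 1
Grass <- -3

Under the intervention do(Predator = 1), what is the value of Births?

7

Intervening sets Predator = 1 and removes its equation (Predator <- Rainfall*Grass).
Prey = Grass*Rainfall  [with Grass=-3, Rainfall=1]  = -3
Births = -Prey - 2Grass - 2Predator  [with Prey=-3, Grass=-3, Predator=1]  = 7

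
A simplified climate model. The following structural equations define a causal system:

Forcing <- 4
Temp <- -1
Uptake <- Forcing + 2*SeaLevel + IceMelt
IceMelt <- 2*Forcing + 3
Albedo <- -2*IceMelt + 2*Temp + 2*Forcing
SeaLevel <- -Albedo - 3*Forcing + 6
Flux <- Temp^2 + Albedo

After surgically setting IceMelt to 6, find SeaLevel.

do(IceMelt=6) replaces the equation IceMelt <- 2*Forcing + 3 with the constant IceMelt = 6.
Albedo = -2*IceMelt + 2*Temp + 2*Forcing  [with IceMelt=6, Temp=-1, Forcing=4]  = -6
SeaLevel = -Albedo - 3*Forcing + 6  [with Albedo=-6, Forcing=4]  = 0

0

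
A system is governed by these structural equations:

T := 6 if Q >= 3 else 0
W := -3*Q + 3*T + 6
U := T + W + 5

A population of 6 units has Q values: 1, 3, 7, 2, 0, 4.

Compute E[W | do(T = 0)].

-2.5

Every unit gets T=0 under the intervention. W values become 3, -3, -15, 0, 6, -6; E[W|do(T=0)] = -2.5.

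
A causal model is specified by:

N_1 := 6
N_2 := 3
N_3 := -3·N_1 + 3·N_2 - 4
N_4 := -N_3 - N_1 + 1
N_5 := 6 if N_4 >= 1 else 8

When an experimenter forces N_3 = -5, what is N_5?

8

do(N_3=-5) replaces the equation N_3 := -3·N_1 + 3·N_2 - 4 with the constant N_3 = -5.
N_4 = -N_3 - N_1 + 1  [with N_3=-5, N_1=6]  = 0
N_5 = 6 if N_4 >= 1 else 8  [with N_4=0]  = 8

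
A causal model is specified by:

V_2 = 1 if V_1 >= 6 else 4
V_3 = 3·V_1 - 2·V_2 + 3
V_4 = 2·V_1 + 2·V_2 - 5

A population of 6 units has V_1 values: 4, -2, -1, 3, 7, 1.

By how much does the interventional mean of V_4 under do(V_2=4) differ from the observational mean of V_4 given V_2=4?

do(V_2=4) breaks V_2's dependence on V_1. With V_2=4 fixed, V_4 across the units is 11, -1, 1, 9, 17, 5, mean 7.
Observing V_2=4 restricts to units where V_2's equation naturally yields 4: V_1 ∈ {4, -2, -1, 3, 1}. In that subpopulation V_4 = 11, -1, 1, 9, 5, mean 5.
Difference = 7 − 5 = 2.

2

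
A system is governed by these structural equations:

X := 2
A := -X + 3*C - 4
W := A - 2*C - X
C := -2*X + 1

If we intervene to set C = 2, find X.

2

Under do(C=2), the mechanism C := -2*X + 1 is discarded; C is fixed at 2.
X is not downstream of the intervention, so its value is determined by the original equations.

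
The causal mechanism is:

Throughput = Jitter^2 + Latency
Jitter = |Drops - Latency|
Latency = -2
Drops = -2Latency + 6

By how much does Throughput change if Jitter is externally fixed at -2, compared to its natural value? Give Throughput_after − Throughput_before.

The intervention breaks the incoming arrows to Jitter: Jitter = |Drops - Latency| no longer applies, and Jitter = -2.
Throughput = Jitter^2 + Latency  [with Jitter=-2, Latency=-2]  = 2
Without intervention: Drops = -2Latency + 6  [with Latency=-2]  = 10; Jitter = |Drops - Latency|  [with Drops=10, Latency=-2]  = 12; Throughput = Jitter^2 + Latency  [with Jitter=12, Latency=-2]  = 142.
Change = 2 − 142 = -140.

-140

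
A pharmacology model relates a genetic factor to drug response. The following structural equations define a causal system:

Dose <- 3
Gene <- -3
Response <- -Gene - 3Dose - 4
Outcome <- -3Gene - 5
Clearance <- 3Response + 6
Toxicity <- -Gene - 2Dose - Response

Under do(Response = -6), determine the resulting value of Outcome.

4

The intervention breaks the incoming arrows to Response: Response <- -Gene - 3Dose - 4 no longer applies, and Response = -6.
No directed path runs from Response to Outcome, so Outcome keeps its natural value.
Outcome = -3Gene - 5  [with Gene=-3]  = 4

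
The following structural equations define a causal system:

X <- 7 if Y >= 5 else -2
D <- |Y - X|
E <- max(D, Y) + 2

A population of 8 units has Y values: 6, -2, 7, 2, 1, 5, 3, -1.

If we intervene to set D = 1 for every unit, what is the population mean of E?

do(D=1) breaks D's dependence on Y. With D=1 fixed, E across the units is 8, 3, 9, 4, 3, 7, 5, 3, mean 5.25.

5.25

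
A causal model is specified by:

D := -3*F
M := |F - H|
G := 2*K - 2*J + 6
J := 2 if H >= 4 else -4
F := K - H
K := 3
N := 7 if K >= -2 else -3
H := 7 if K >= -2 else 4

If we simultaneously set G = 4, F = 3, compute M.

4

The joint intervention fixes G = 4, F = 3, removing each variable's own equation.
H = 7 if K >= -2 else 4  [with K=3]  = 7
M = |F - H|  [with F=3, H=7]  = 4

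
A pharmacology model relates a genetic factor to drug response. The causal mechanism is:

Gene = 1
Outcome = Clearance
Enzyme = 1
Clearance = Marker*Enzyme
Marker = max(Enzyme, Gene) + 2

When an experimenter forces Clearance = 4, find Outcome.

4

Intervening sets Clearance = 4 and removes its equation (Clearance = Marker*Enzyme).
Outcome = Clearance  [with Clearance=4]  = 4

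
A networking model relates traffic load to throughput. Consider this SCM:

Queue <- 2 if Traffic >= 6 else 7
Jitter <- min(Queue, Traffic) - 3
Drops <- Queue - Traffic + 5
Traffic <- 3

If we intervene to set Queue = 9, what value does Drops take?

The intervention breaks the incoming arrows to Queue: Queue <- 2 if Traffic >= 6 else 7 no longer applies, and Queue = 9.
Drops = Queue - Traffic + 5  [with Queue=9, Traffic=3]  = 11

11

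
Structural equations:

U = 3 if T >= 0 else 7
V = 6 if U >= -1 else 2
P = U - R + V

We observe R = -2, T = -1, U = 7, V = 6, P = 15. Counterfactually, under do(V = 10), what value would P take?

Intervening sets V = 10 and removes its equation (V = 6 if U >= -1 else 2).
U = 3 if T >= 0 else 7  [with T=-1]  = 7
P = U - R + V  [with U=7, R=-2, V=10]  = 19

19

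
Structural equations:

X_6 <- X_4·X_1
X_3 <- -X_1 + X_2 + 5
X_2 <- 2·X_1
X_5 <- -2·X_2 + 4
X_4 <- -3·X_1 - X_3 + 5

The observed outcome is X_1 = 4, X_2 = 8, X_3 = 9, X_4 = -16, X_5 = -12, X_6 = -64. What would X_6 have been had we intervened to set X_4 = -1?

-4

Under do(X_4=-1), the mechanism X_4 <- -3·X_1 - X_3 + 5 is discarded; X_4 is fixed at -1.
X_6 = X_4·X_1  [with X_4=-1, X_1=4]  = -4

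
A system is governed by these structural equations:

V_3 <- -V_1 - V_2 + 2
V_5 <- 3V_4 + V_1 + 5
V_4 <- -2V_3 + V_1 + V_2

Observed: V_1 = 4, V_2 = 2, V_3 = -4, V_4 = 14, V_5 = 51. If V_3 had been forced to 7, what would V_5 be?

do(V_3=7) replaces the equation V_3 <- -V_1 - V_2 + 2 with the constant V_3 = 7.
V_4 = -2V_3 + V_1 + V_2  [with V_3=7, V_1=4, V_2=2]  = -8
V_5 = 3V_4 + V_1 + 5  [with V_4=-8, V_1=4]  = -15

-15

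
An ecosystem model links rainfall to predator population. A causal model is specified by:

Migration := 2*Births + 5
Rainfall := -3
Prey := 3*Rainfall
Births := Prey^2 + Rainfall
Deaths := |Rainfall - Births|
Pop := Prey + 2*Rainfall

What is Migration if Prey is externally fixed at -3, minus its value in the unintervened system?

do(Prey=-3) replaces the equation Prey := 3*Rainfall with the constant Prey = -3.
Births = Prey^2 + Rainfall  [with Prey=-3, Rainfall=-3]  = 6
Migration = 2*Births + 5  [with Births=6]  = 17
Without intervention: Prey = 3*Rainfall  [with Rainfall=-3]  = -9; Births = Prey^2 + Rainfall  [with Prey=-9, Rainfall=-3]  = 78; Migration = 2*Births + 5  [with Births=78]  = 161.
Change = 17 − 161 = -144.

-144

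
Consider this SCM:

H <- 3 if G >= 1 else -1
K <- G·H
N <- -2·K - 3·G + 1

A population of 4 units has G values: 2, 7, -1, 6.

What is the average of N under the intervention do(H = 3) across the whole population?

-30.5

Under do(H=3), H's equation is replaced by H=3 for every unit. Per-unit N: -17, -62, 10, -53. Mean = -30.5.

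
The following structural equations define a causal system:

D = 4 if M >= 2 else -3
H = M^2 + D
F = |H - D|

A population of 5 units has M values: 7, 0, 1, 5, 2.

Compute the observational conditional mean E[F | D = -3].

0.5

Observing D=-3 restricts to units where D's equation naturally yields -3: M ∈ {0, 1}. In that subpopulation F = 0, 1, mean 0.5.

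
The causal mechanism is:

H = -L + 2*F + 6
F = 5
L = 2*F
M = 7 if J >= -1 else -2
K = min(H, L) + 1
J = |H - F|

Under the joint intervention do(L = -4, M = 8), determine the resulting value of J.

The joint intervention fixes L = -4, M = 8, removing each variable's own equation.
H = -L + 2*F + 6  [with L=-4, F=5]  = 20
J = |H - F|  [with H=20, F=5]  = 15

15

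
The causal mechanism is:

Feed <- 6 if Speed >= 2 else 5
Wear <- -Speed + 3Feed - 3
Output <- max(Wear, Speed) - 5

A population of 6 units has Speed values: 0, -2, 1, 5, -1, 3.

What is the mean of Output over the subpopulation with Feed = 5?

E[Output|Feed=5] averages over only the 4 units with Feed=5 (Speed = 0, -2, 1, -1): Output = 7, 9, 6, 8, mean 7.5.

7.5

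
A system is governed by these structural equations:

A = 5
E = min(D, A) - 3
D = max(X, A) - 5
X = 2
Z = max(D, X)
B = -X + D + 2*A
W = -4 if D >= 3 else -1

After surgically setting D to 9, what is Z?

do(D=9) replaces the equation D = max(X, A) - 5 with the constant D = 9.
Z = max(D, X)  [with D=9, X=2]  = 9

9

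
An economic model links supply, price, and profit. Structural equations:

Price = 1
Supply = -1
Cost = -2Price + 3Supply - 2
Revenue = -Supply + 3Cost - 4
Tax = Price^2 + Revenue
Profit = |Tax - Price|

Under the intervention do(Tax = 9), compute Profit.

8

The intervention breaks the incoming arrows to Tax: Tax = Price^2 + Revenue no longer applies, and Tax = 9.
Profit = |Tax - Price|  [with Tax=9, Price=1]  = 8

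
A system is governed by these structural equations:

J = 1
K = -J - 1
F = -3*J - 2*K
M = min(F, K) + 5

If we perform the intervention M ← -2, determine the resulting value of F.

Under do(M=-2), the mechanism M = min(F, K) + 5 is discarded; M is fixed at -2.
Since F is not a descendant of the intervened variable, it is unaffected.
K = -J - 1  [with J=1]  = -2
F = -3*J - 2*K  [with J=1, K=-2]  = 1

1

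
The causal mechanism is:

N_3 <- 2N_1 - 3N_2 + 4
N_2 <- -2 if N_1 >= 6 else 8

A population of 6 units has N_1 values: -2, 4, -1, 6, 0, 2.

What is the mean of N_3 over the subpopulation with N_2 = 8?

-18.8

Observing N_2=8 restricts to units where N_2's equation naturally yields 8: N_1 ∈ {-2, 4, -1, 0, 2}. In that subpopulation N_3 = -24, -12, -22, -20, -16, mean -18.8.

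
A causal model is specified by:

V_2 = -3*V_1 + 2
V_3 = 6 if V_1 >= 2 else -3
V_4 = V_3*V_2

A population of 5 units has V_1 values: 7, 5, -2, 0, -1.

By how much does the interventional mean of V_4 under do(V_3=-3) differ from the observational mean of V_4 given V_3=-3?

Under do(V_3=-3), V_3's equation is replaced by V_3=-3 for every unit. Per-unit V_4: 57, 39, -24, -6, -15. Mean = 10.2.
Observing V_3=-3 restricts to units where V_3's equation naturally yields -3: V_1 ∈ {-2, 0, -1}. In that subpopulation V_4 = -24, -6, -15, mean -15.
Difference = 10.2 − (-15) = 25.2.

25.2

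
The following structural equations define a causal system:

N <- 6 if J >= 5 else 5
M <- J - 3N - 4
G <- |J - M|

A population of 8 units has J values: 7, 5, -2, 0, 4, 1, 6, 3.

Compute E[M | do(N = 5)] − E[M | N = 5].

1.8

Every unit gets N=5 under the intervention. M values become -12, -14, -21, -19, -15, -18, -13, -16; E[M|do(N=5)] = -16.
Conditioning on N=5 selects the 5 unit(s) with J ∈ {-2, 0, 4, 1, 3}. Their M values: -21, -19, -15, -18, -16. Mean = -17.8.
Difference = -16 − (-17.8) = 1.8.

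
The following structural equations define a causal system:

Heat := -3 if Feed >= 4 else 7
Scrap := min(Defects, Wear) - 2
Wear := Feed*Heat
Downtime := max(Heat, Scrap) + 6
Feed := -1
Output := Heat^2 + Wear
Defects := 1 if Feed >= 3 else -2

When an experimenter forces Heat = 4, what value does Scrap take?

-6

do(Heat=4) replaces the equation Heat := -3 if Feed >= 4 else 7 with the constant Heat = 4.
Wear = Feed*Heat  [with Feed=-1, Heat=4]  = -4
Defects = 1 if Feed >= 3 else -2  [with Feed=-1]  = -2
Scrap = min(Defects, Wear) - 2  [with Defects=-2, Wear=-4]  = -6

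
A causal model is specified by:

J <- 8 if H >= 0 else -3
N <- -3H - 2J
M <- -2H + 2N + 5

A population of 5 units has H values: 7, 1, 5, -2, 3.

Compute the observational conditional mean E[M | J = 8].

-59

Conditioning on J=8 selects the 4 unit(s) with H ∈ {7, 1, 5, 3}. Their M values: -83, -35, -67, -51. Mean = -59.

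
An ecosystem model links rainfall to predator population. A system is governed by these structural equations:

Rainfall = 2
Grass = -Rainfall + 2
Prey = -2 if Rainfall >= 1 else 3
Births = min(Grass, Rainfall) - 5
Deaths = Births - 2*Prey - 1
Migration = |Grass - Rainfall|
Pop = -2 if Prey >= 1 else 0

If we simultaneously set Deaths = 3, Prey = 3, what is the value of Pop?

-2

The joint intervention fixes Deaths = 3, Prey = 3, removing each variable's own equation.
Pop = -2 if Prey >= 1 else 0  [with Prey=3]  = -2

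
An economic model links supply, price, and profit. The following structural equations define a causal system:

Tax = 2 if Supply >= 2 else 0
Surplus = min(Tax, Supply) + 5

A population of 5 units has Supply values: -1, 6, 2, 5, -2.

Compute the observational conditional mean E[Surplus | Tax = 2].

7

E[Surplus|Tax=2] averages over only the 3 units with Tax=2 (Supply = 6, 2, 5): Surplus = 7, 7, 7, mean 7.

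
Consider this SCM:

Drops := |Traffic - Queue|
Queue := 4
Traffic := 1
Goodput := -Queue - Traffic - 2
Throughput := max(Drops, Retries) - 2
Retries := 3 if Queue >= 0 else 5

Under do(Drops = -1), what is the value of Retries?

The intervention breaks the incoming arrows to Drops: Drops := |Traffic - Queue| no longer applies, and Drops = -1.
Retries is not downstream of the intervention, so its value is determined by the original equations.
Retries = 3 if Queue >= 0 else 5  [with Queue=4]  = 3

3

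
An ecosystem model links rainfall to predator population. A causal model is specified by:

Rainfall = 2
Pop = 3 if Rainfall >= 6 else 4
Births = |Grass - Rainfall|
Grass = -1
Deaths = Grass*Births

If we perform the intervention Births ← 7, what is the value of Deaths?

The intervention breaks the incoming arrows to Births: Births = |Grass - Rainfall| no longer applies, and Births = 7.
Deaths = Grass*Births  [with Grass=-1, Births=7]  = -7

-7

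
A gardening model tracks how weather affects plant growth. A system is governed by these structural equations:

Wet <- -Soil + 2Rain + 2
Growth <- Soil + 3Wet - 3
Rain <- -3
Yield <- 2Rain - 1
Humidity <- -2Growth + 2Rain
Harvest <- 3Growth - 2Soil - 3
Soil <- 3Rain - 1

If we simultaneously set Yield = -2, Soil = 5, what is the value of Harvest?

-88

Setting Yield = -2, Soil = 5 by intervention discards those variables' equations.
Wet = -Soil + 2Rain + 2  [with Soil=5, Rain=-3]  = -9
Growth = Soil + 3Wet - 3  [with Soil=5, Wet=-9]  = -25
Harvest = 3Growth - 2Soil - 3  [with Growth=-25, Soil=5]  = -88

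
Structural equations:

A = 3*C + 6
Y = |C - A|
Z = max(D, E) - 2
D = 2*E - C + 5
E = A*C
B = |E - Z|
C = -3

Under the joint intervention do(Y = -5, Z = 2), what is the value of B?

Setting Y = -5, Z = 2 by intervention discards those variables' equations.
A = 3*C + 6  [with C=-3]  = -3
E = A*C  [with A=-3, C=-3]  = 9
B = |E - Z|  [with E=9, Z=2]  = 7

7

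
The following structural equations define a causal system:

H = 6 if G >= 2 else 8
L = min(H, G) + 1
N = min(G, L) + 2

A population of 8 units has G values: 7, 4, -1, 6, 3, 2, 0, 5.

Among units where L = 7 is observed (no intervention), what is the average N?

8.5

Observing L=7 restricts to units where L's equation naturally yields 7: G ∈ {7, 6}. In that subpopulation N = 9, 8, mean 8.5.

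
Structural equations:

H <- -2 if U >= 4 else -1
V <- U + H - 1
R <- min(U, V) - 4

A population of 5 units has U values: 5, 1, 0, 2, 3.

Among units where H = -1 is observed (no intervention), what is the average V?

-0.5

Observing H=-1 restricts to units where H's equation naturally yields -1: U ∈ {1, 0, 2, 3}. In that subpopulation V = -1, -2, 0, 1, mean -0.5.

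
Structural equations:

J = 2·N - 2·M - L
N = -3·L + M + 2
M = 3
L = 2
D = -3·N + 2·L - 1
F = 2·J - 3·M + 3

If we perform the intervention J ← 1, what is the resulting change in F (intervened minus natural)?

Under do(J=1), the mechanism J = 2·N - 2·M - L is discarded; J is fixed at 1.
F = 2·J - 3·M + 3  [with J=1, M=3]  = -4
Without intervention: N = -3·L + M + 2  [with L=2, M=3]  = -1; J = 2·N - 2·M - L  [with N=-1, M=3, L=2]  = -10; F = 2·J - 3·M + 3  [with J=-10, M=3]  = -26.
Change = -4 − (-26) = 22.

22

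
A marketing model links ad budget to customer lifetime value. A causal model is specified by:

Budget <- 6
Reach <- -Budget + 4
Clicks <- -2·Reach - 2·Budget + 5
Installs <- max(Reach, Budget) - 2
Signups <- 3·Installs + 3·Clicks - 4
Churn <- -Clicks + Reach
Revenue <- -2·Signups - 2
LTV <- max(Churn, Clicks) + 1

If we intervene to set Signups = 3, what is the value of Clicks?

do(Signups=3) replaces the equation Signups <- 3·Installs + 3·Clicks - 4 with the constant Signups = 3.
Clicks is not downstream of the intervention, so its value is determined by the original equations.
Reach = -Budget + 4  [with Budget=6]  = -2
Clicks = -2·Reach - 2·Budget + 5  [with Reach=-2, Budget=6]  = -3

-3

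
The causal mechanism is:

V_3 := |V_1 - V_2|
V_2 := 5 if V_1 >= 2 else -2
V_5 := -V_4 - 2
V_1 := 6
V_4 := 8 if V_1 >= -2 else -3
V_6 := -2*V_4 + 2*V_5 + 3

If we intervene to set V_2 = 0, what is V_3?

The intervention breaks the incoming arrows to V_2: V_2 := 5 if V_1 >= 2 else -2 no longer applies, and V_2 = 0.
V_3 = |V_1 - V_2|  [with V_1=6, V_2=0]  = 6

6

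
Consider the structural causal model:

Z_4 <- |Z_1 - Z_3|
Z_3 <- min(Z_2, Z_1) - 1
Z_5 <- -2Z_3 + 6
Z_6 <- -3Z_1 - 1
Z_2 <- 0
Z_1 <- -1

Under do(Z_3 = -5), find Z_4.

4

The intervention breaks the incoming arrows to Z_3: Z_3 <- min(Z_2, Z_1) - 1 no longer applies, and Z_3 = -5.
Z_4 = |Z_1 - Z_3|  [with Z_1=-1, Z_3=-5]  = 4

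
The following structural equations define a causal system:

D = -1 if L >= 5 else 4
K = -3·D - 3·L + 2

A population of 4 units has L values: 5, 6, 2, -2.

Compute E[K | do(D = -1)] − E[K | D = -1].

8.25

Every unit gets D=-1 under the intervention. K values become -10, -13, -1, 11; E[K|do(D=-1)] = -3.25.
Observing D=-1 restricts to units where D's equation naturally yields -1: L ∈ {5, 6}. In that subpopulation K = -10, -13, mean -11.5.
Difference = -3.25 − (-11.5) = 8.25.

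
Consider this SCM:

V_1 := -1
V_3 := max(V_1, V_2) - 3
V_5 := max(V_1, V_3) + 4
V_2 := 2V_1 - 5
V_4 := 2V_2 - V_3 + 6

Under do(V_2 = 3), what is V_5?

4

do(V_2=3) replaces the equation V_2 := 2V_1 - 5 with the constant V_2 = 3.
V_3 = max(V_1, V_2) - 3  [with V_1=-1, V_2=3]  = 0
V_5 = max(V_1, V_3) + 4  [with V_1=-1, V_3=0]  = 4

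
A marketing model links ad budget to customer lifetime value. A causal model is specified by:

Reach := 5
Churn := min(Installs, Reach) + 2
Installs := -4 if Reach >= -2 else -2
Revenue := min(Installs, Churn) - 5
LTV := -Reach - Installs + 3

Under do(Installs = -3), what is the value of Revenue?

Under do(Installs=-3), the mechanism Installs := -4 if Reach >= -2 else -2 is discarded; Installs is fixed at -3.
Churn = min(Installs, Reach) + 2  [with Installs=-3, Reach=5]  = -1
Revenue = min(Installs, Churn) - 5  [with Installs=-3, Churn=-1]  = -8

-8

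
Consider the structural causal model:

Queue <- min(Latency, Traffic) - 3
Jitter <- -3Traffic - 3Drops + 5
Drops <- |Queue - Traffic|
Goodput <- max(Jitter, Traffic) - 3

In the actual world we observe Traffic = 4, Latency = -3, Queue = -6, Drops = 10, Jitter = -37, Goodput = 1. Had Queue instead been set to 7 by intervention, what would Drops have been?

The intervention breaks the incoming arrows to Queue: Queue <- min(Latency, Traffic) - 3 no longer applies, and Queue = 7.
Drops = |Queue - Traffic|  [with Queue=7, Traffic=4]  = 3

3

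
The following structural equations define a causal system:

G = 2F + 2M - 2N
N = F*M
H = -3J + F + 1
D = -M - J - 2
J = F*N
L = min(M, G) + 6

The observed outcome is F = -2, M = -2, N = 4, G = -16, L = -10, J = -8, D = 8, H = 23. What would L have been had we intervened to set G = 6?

4

Intervening sets G = 6 and removes its equation (G = 2F + 2M - 2N).
L = min(M, G) + 6  [with M=-2, G=6]  = 4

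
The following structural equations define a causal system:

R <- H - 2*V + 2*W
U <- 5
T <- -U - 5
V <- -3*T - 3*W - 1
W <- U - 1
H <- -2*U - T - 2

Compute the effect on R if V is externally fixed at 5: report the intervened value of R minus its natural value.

24

The intervention breaks the incoming arrows to V: V <- -3*T - 3*W - 1 no longer applies, and V = 5.
W = U - 1  [with U=5]  = 4
T = -U - 5  [with U=5]  = -10
H = -2*U - T - 2  [with U=5, T=-10]  = -2
R = H - 2*V + 2*W  [with H=-2, V=5, W=4]  = -4
Without intervention: W = U - 1  [with U=5]  = 4; T = -U - 5  [with U=5]  = -10; H = -2*U - T - 2  [with U=5, T=-10]  = -2; V = -3*T - 3*W - 1  [with T=-10, W=4]  = 17; R = H - 2*V + 2*W  [with H=-2, V=17, W=4]  = -28.
Change = -4 − (-28) = 24.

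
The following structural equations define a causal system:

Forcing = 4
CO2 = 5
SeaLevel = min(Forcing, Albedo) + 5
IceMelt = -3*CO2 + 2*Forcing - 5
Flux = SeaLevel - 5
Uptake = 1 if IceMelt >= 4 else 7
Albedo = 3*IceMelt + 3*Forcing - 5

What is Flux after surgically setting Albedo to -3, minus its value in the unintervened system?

26

Under do(Albedo=-3), the mechanism Albedo = 3*IceMelt + 3*Forcing - 5 is discarded; Albedo is fixed at -3.
SeaLevel = min(Forcing, Albedo) + 5  [with Forcing=4, Albedo=-3]  = 2
Flux = SeaLevel - 5  [with SeaLevel=2]  = -3
Without intervention: IceMelt = -3*CO2 + 2*Forcing - 5  [with CO2=5, Forcing=4]  = -12; Albedo = 3*IceMelt + 3*Forcing - 5  [with IceMelt=-12, Forcing=4]  = -29; SeaLevel = min(Forcing, Albedo) + 5  [with Forcing=4, Albedo=-29]  = -24; Flux = SeaLevel - 5  [with SeaLevel=-24]  = -29.
Change = -3 − (-29) = 26.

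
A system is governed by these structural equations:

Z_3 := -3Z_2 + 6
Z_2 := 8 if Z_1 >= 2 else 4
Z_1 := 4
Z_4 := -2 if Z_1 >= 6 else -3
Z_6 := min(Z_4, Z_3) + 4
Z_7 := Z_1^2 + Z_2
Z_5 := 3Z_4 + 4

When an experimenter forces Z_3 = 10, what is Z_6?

The intervention breaks the incoming arrows to Z_3: Z_3 := -3Z_2 + 6 no longer applies, and Z_3 = 10.
Z_4 = -2 if Z_1 >= 6 else -3  [with Z_1=4]  = -3
Z_6 = min(Z_4, Z_3) + 4  [with Z_4=-3, Z_3=10]  = 1

1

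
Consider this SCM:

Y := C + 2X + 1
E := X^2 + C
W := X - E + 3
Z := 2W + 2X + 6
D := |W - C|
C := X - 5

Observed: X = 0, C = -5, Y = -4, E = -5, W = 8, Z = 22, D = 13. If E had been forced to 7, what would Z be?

Under do(E=7), the mechanism E := X^2 + C is discarded; E is fixed at 7.
W = X - E + 3  [with X=0, E=7]  = -4
Z = 2W + 2X + 6  [with W=-4, X=0]  = -2

-2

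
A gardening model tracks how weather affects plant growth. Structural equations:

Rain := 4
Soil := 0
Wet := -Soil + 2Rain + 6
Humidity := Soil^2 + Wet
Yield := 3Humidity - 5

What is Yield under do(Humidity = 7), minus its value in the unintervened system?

Intervening sets Humidity = 7 and removes its equation (Humidity := Soil^2 + Wet).
Yield = 3Humidity - 5  [with Humidity=7]  = 16
Without intervention: Wet = -Soil + 2Rain + 6  [with Soil=0, Rain=4]  = 14; Humidity = Soil^2 + Wet  [with Soil=0, Wet=14]  = 14; Yield = 3Humidity - 5  [with Humidity=14]  = 37.
Change = 16 − 37 = -21.

-21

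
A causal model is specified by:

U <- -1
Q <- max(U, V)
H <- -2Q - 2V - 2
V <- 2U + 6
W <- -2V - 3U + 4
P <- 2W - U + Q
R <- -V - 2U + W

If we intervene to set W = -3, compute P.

The intervention breaks the incoming arrows to W: W <- -2V - 3U + 4 no longer applies, and W = -3.
V = 2U + 6  [with U=-1]  = 4
Q = max(U, V)  [with U=-1, V=4]  = 4
P = 2W - U + Q  [with W=-3, U=-1, Q=4]  = -1

-1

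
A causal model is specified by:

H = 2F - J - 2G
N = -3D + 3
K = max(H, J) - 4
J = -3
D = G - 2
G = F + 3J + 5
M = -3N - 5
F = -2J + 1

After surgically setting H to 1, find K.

The intervention breaks the incoming arrows to H: H = 2F - J - 2G no longer applies, and H = 1.
K = max(H, J) - 4  [with H=1, J=-3]  = -3

-3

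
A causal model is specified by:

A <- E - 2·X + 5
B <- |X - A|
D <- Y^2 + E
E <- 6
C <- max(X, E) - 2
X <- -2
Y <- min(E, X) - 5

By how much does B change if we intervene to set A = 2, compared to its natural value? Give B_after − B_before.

-13

Intervening sets A = 2 and removes its equation (A <- E - 2·X + 5).
B = |X - A|  [with X=-2, A=2]  = 4
Without intervention: A = E - 2·X + 5  [with E=6, X=-2]  = 15; B = |X - A|  [with X=-2, A=15]  = 17.
Change = 4 − 17 = -13.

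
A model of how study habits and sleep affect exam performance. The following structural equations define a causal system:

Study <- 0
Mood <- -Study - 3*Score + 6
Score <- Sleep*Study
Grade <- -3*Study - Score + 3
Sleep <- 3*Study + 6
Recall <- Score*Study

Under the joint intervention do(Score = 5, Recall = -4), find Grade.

Setting Score = 5, Recall = -4 by intervention discards those variables' equations.
Grade = -3*Study - Score + 3  [with Study=0, Score=5]  = -2

-2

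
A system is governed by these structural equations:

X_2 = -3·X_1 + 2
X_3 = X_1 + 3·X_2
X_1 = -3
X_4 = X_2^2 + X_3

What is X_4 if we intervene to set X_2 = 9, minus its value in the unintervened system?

Under do(X_2=9), the mechanism X_2 = -3·X_1 + 2 is discarded; X_2 is fixed at 9.
X_3 = X_1 + 3·X_2  [with X_1=-3, X_2=9]  = 24
X_4 = X_2^2 + X_3  [with X_2=9, X_3=24]  = 105
Without intervention: X_2 = -3·X_1 + 2  [with X_1=-3]  = 11; X_3 = X_1 + 3·X_2  [with X_1=-3, X_2=11]  = 30; X_4 = X_2^2 + X_3  [with X_2=11, X_3=30]  = 151.
Change = 105 − 151 = -46.

-46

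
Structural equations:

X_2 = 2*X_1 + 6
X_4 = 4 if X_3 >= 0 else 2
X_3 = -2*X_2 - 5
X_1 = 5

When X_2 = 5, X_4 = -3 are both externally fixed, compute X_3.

The joint intervention fixes X_2 = 5, X_4 = -3, removing each variable's own equation.
X_3 = -2*X_2 - 5  [with X_2=5]  = -15

-15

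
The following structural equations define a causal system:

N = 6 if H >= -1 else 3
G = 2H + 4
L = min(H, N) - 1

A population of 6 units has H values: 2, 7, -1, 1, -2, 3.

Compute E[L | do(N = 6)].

Every unit gets N=6 under the intervention. L values become 1, 5, -2, 0, -3, 2; E[L|do(N=6)] = 0.5.

0.5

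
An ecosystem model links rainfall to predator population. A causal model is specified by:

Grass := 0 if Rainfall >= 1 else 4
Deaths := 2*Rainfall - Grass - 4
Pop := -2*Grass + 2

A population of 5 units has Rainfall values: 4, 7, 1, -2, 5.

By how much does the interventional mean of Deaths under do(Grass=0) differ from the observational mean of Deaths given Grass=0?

-2.5

The intervention sets Grass=0 in all 5 units regardless of Rainfall. Recomputing Deaths per unit gives 4, 10, -2, -8, 6; average 2.
E[Deaths|Grass=0] averages over only the 4 units with Grass=0 (Rainfall = 4, 7, 1, 5): Deaths = 4, 10, -2, 6, mean 4.5.
Difference = 2 − 4.5 = -2.5.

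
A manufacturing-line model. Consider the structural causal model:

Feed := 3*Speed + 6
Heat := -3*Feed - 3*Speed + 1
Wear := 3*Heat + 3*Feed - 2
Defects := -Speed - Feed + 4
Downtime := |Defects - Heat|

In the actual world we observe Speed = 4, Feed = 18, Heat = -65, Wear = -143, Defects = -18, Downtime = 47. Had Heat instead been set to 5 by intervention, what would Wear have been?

The intervention breaks the incoming arrows to Heat: Heat := -3*Feed - 3*Speed + 1 no longer applies, and Heat = 5.
Feed = 3*Speed + 6  [with Speed=4]  = 18
Wear = 3*Heat + 3*Feed - 2  [with Heat=5, Feed=18]  = 67

67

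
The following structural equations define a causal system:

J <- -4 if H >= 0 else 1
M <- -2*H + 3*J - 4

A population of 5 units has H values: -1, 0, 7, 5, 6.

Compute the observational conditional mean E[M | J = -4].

-25

E[M|J=-4] averages over only the 4 units with J=-4 (H = 0, 7, 5, 6): M = -16, -30, -26, -28, mean -25.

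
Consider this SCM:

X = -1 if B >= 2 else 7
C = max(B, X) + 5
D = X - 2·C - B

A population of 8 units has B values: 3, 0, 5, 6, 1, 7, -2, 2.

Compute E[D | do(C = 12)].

-24.75

Every unit gets C=12 under the intervention. D values become -28, -17, -30, -31, -18, -32, -15, -27; E[D|do(C=12)] = -24.75.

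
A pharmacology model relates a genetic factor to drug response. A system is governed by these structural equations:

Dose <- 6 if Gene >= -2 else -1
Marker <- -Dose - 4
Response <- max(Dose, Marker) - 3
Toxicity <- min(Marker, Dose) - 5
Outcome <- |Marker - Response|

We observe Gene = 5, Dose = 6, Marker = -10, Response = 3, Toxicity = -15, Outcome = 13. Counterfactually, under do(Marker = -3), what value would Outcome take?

The intervention breaks the incoming arrows to Marker: Marker <- -Dose - 4 no longer applies, and Marker = -3.
Dose = 6 if Gene >= -2 else -1  [with Gene=5]  = 6
Response = max(Dose, Marker) - 3  [with Dose=6, Marker=-3]  = 3
Outcome = |Marker - Response|  [with Marker=-3, Response=3]  = 6

6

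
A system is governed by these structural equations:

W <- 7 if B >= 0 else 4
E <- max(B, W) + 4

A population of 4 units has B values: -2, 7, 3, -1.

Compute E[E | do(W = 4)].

Every unit gets W=4 under the intervention. E values become 8, 11, 8, 8; E[E|do(W=4)] = 8.75.

8.75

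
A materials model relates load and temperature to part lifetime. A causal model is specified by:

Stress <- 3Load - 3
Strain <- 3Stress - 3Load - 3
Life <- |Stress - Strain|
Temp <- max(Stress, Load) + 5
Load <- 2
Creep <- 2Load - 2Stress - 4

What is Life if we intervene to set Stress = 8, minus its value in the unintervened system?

4

Under do(Stress=8), the mechanism Stress <- 3Load - 3 is discarded; Stress is fixed at 8.
Strain = 3Stress - 3Load - 3  [with Stress=8, Load=2]  = 15
Life = |Stress - Strain|  [with Stress=8, Strain=15]  = 7
Without intervention: Stress = 3Load - 3  [with Load=2]  = 3; Strain = 3Stress - 3Load - 3  [with Stress=3, Load=2]  = 0; Life = |Stress - Strain|  [with Stress=3, Strain=0]  = 3.
Change = 7 − 3 = 4.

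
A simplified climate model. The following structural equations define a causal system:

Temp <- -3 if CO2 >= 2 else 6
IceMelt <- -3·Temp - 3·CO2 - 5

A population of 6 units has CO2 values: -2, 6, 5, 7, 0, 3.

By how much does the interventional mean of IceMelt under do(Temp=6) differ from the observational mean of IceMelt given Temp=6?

-12.5

Every unit gets Temp=6 under the intervention. IceMelt values become -17, -41, -38, -44, -23, -32; E[IceMelt|do(Temp=6)] = -32.5.
E[IceMelt|Temp=6] averages over only the 2 units with Temp=6 (CO2 = -2, 0): IceMelt = -17, -23, mean -20.
Difference = -32.5 − (-20) = -12.5.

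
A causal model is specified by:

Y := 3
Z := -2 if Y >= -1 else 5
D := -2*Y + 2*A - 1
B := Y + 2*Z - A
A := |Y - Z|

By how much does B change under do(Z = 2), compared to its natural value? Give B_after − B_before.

12

Under do(Z=2), the mechanism Z := -2 if Y >= -1 else 5 is discarded; Z is fixed at 2.
A = |Y - Z|  [with Y=3, Z=2]  = 1
B = Y + 2*Z - A  [with Y=3, Z=2, A=1]  = 6
Without intervention: Z = -2 if Y >= -1 else 5  [with Y=3]  = -2; A = |Y - Z|  [with Y=3, Z=-2]  = 5; B = Y + 2*Z - A  [with Y=3, Z=-2, A=5]  = -6.
Change = 6 − (-6) = 12.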